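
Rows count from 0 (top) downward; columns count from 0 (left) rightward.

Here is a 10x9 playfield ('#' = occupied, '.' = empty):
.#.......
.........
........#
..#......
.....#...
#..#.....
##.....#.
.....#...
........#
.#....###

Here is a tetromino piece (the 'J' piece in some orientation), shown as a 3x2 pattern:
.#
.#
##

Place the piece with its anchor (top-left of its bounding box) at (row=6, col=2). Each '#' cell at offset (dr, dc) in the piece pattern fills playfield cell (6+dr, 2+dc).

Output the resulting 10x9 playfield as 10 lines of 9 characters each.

Fill (6+0,2+1) = (6,3)
Fill (6+1,2+1) = (7,3)
Fill (6+2,2+0) = (8,2)
Fill (6+2,2+1) = (8,3)

Answer: .#.......
.........
........#
..#......
.....#...
#..#.....
##.#...#.
...#.#...
..##....#
.#....###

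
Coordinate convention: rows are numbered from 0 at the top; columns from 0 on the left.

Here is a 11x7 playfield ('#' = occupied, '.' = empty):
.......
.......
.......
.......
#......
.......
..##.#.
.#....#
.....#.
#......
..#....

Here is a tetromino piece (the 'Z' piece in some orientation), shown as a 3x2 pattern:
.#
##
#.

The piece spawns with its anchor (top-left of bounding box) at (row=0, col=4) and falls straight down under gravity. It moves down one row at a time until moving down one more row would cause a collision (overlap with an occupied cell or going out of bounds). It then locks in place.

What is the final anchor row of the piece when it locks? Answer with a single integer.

Spawn at (row=0, col=4). Try each row:
  row 0: fits
  row 1: fits
  row 2: fits
  row 3: fits
  row 4: fits
  row 5: blocked -> lock at row 4

Answer: 4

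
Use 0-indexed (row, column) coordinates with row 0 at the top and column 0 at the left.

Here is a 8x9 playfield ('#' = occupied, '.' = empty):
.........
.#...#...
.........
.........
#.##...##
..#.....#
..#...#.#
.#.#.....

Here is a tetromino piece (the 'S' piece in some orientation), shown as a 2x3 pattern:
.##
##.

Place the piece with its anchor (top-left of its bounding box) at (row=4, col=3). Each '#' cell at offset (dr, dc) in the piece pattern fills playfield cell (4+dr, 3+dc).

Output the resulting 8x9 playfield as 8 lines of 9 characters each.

Answer: .........
.#...#...
.........
.........
#.####.##
..###...#
..#...#.#
.#.#.....

Derivation:
Fill (4+0,3+1) = (4,4)
Fill (4+0,3+2) = (4,5)
Fill (4+1,3+0) = (5,3)
Fill (4+1,3+1) = (5,4)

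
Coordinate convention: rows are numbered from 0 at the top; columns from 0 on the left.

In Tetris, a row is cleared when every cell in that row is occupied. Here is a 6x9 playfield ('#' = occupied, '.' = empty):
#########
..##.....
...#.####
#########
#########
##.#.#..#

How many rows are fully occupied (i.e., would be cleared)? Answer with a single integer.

Answer: 3

Derivation:
Check each row:
  row 0: 0 empty cells -> FULL (clear)
  row 1: 7 empty cells -> not full
  row 2: 4 empty cells -> not full
  row 3: 0 empty cells -> FULL (clear)
  row 4: 0 empty cells -> FULL (clear)
  row 5: 4 empty cells -> not full
Total rows cleared: 3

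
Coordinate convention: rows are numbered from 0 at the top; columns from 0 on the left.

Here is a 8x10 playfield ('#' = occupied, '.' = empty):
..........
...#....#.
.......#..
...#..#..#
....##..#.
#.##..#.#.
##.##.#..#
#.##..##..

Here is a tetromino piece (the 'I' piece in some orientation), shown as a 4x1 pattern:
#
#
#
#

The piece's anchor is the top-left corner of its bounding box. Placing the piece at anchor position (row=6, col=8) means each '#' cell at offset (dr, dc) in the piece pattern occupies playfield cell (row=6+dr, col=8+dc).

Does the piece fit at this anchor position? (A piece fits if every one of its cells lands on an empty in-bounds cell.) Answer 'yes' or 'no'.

Answer: no

Derivation:
Check each piece cell at anchor (6, 8):
  offset (0,0) -> (6,8): empty -> OK
  offset (1,0) -> (7,8): empty -> OK
  offset (2,0) -> (8,8): out of bounds -> FAIL
  offset (3,0) -> (9,8): out of bounds -> FAIL
All cells valid: no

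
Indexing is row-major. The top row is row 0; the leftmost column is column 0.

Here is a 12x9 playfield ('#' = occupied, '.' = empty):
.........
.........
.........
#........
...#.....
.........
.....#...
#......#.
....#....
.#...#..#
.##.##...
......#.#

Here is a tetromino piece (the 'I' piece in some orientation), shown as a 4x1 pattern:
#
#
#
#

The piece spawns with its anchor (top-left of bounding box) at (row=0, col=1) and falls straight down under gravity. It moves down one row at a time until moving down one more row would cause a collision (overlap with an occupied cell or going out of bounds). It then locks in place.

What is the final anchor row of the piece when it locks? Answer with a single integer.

Spawn at (row=0, col=1). Try each row:
  row 0: fits
  row 1: fits
  row 2: fits
  row 3: fits
  row 4: fits
  row 5: fits
  row 6: blocked -> lock at row 5

Answer: 5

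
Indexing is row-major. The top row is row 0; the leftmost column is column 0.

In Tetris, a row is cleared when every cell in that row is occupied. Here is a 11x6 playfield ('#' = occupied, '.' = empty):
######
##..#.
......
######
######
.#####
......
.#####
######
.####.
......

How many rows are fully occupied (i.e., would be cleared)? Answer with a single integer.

Check each row:
  row 0: 0 empty cells -> FULL (clear)
  row 1: 3 empty cells -> not full
  row 2: 6 empty cells -> not full
  row 3: 0 empty cells -> FULL (clear)
  row 4: 0 empty cells -> FULL (clear)
  row 5: 1 empty cell -> not full
  row 6: 6 empty cells -> not full
  row 7: 1 empty cell -> not full
  row 8: 0 empty cells -> FULL (clear)
  row 9: 2 empty cells -> not full
  row 10: 6 empty cells -> not full
Total rows cleared: 4

Answer: 4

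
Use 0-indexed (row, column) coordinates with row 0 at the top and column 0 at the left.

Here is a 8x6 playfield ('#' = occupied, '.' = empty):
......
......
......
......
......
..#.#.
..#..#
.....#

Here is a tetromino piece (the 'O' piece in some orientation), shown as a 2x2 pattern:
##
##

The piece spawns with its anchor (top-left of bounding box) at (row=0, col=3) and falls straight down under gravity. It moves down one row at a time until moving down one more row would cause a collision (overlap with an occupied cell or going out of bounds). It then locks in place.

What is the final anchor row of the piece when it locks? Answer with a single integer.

Spawn at (row=0, col=3). Try each row:
  row 0: fits
  row 1: fits
  row 2: fits
  row 3: fits
  row 4: blocked -> lock at row 3

Answer: 3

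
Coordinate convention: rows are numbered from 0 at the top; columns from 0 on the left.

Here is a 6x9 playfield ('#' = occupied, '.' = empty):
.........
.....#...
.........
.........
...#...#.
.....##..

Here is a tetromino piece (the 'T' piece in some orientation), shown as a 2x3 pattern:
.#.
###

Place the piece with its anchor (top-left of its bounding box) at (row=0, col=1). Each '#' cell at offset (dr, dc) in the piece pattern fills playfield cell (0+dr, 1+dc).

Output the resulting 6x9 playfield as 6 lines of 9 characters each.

Answer: ..#......
.###.#...
.........
.........
...#...#.
.....##..

Derivation:
Fill (0+0,1+1) = (0,2)
Fill (0+1,1+0) = (1,1)
Fill (0+1,1+1) = (1,2)
Fill (0+1,1+2) = (1,3)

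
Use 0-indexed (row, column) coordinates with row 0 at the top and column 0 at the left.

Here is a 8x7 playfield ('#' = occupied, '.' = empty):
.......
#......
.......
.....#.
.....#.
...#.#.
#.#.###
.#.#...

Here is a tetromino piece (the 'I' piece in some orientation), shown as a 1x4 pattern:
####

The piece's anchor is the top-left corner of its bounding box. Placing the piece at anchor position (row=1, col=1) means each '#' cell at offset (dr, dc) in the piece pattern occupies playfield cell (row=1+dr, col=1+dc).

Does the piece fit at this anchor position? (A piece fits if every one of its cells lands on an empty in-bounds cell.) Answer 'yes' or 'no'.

Check each piece cell at anchor (1, 1):
  offset (0,0) -> (1,1): empty -> OK
  offset (0,1) -> (1,2): empty -> OK
  offset (0,2) -> (1,3): empty -> OK
  offset (0,3) -> (1,4): empty -> OK
All cells valid: yes

Answer: yes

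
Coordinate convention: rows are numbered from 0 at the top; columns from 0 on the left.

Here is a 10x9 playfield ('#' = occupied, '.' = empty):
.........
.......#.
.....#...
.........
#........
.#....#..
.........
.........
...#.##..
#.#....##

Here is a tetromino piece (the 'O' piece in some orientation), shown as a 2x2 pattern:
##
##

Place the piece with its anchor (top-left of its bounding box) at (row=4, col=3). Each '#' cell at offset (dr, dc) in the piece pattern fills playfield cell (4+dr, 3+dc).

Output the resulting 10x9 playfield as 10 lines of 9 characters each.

Fill (4+0,3+0) = (4,3)
Fill (4+0,3+1) = (4,4)
Fill (4+1,3+0) = (5,3)
Fill (4+1,3+1) = (5,4)

Answer: .........
.......#.
.....#...
.........
#..##....
.#.##.#..
.........
.........
...#.##..
#.#....##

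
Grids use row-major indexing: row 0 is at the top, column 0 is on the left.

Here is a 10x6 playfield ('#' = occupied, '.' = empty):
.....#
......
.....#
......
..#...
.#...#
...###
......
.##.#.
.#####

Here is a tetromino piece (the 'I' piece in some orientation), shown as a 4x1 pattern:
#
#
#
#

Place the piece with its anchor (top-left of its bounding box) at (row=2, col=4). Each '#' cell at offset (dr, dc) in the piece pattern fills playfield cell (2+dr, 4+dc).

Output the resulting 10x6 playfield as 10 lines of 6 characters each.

Answer: .....#
......
....##
....#.
..#.#.
.#..##
...###
......
.##.#.
.#####

Derivation:
Fill (2+0,4+0) = (2,4)
Fill (2+1,4+0) = (3,4)
Fill (2+2,4+0) = (4,4)
Fill (2+3,4+0) = (5,4)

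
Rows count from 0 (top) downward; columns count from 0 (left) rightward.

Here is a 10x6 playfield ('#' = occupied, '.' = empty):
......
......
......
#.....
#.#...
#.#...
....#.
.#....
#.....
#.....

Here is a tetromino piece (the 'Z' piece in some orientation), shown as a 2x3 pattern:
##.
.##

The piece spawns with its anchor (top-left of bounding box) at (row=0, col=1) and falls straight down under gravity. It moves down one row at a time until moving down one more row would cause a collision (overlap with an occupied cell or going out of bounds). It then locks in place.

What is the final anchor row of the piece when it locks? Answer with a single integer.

Spawn at (row=0, col=1). Try each row:
  row 0: fits
  row 1: fits
  row 2: fits
  row 3: blocked -> lock at row 2

Answer: 2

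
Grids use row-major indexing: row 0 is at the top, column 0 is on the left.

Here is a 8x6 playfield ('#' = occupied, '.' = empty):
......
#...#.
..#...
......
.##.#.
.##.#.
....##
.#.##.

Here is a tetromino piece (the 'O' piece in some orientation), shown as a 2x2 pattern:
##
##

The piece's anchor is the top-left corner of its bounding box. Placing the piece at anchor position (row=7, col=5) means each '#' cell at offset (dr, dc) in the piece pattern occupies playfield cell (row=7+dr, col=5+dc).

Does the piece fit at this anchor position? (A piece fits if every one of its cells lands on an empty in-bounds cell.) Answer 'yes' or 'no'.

Answer: no

Derivation:
Check each piece cell at anchor (7, 5):
  offset (0,0) -> (7,5): empty -> OK
  offset (0,1) -> (7,6): out of bounds -> FAIL
  offset (1,0) -> (8,5): out of bounds -> FAIL
  offset (1,1) -> (8,6): out of bounds -> FAIL
All cells valid: no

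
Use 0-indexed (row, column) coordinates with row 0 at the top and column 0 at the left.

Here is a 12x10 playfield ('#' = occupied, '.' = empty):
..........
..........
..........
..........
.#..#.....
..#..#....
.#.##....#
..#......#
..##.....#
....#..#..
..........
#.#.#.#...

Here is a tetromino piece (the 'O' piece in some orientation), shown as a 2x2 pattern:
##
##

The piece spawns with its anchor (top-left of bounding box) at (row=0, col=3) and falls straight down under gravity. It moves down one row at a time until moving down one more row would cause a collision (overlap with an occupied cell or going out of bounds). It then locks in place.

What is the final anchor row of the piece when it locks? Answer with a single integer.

Answer: 2

Derivation:
Spawn at (row=0, col=3). Try each row:
  row 0: fits
  row 1: fits
  row 2: fits
  row 3: blocked -> lock at row 2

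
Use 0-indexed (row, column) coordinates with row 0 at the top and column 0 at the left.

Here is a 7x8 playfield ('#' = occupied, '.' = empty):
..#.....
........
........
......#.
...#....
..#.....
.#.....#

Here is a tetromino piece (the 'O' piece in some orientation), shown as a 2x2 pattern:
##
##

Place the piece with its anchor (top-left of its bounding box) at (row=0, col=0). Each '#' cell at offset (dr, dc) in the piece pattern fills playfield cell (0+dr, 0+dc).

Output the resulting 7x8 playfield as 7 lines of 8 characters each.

Fill (0+0,0+0) = (0,0)
Fill (0+0,0+1) = (0,1)
Fill (0+1,0+0) = (1,0)
Fill (0+1,0+1) = (1,1)

Answer: ###.....
##......
........
......#.
...#....
..#.....
.#.....#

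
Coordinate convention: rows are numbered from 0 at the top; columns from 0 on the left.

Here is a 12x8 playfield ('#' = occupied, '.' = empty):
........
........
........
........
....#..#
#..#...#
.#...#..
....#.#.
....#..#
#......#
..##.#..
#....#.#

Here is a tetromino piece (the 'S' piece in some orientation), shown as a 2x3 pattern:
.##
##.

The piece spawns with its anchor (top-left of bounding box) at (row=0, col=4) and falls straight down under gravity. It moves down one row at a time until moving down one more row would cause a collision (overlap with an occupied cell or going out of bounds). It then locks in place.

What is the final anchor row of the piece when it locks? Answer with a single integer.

Answer: 2

Derivation:
Spawn at (row=0, col=4). Try each row:
  row 0: fits
  row 1: fits
  row 2: fits
  row 3: blocked -> lock at row 2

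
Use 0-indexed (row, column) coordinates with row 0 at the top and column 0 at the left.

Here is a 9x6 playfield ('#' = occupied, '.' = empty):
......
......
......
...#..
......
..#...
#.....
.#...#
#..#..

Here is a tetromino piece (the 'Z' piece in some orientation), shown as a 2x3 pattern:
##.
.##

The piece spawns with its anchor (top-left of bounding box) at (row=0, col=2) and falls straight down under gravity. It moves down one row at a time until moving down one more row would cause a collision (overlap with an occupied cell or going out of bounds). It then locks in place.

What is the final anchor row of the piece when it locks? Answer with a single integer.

Answer: 1

Derivation:
Spawn at (row=0, col=2). Try each row:
  row 0: fits
  row 1: fits
  row 2: blocked -> lock at row 1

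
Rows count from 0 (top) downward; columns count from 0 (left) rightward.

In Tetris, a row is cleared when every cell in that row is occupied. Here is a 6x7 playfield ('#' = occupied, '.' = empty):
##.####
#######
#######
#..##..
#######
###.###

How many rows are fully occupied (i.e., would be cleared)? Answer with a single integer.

Check each row:
  row 0: 1 empty cell -> not full
  row 1: 0 empty cells -> FULL (clear)
  row 2: 0 empty cells -> FULL (clear)
  row 3: 4 empty cells -> not full
  row 4: 0 empty cells -> FULL (clear)
  row 5: 1 empty cell -> not full
Total rows cleared: 3

Answer: 3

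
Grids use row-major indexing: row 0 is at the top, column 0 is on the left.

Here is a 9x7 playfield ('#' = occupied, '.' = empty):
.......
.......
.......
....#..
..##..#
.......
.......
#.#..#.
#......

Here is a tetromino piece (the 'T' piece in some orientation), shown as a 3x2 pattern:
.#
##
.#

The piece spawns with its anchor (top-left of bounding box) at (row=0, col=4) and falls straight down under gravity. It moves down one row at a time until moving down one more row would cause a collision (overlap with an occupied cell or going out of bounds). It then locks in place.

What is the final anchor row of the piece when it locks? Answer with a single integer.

Answer: 1

Derivation:
Spawn at (row=0, col=4). Try each row:
  row 0: fits
  row 1: fits
  row 2: blocked -> lock at row 1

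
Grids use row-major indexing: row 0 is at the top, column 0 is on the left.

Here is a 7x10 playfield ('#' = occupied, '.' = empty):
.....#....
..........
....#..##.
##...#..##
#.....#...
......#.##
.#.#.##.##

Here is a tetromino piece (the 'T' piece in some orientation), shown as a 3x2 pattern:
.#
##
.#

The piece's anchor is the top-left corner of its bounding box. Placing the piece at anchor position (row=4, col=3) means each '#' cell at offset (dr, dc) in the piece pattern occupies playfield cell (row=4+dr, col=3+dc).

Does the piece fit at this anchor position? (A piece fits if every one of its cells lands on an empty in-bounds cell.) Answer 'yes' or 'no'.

Check each piece cell at anchor (4, 3):
  offset (0,1) -> (4,4): empty -> OK
  offset (1,0) -> (5,3): empty -> OK
  offset (1,1) -> (5,4): empty -> OK
  offset (2,1) -> (6,4): empty -> OK
All cells valid: yes

Answer: yes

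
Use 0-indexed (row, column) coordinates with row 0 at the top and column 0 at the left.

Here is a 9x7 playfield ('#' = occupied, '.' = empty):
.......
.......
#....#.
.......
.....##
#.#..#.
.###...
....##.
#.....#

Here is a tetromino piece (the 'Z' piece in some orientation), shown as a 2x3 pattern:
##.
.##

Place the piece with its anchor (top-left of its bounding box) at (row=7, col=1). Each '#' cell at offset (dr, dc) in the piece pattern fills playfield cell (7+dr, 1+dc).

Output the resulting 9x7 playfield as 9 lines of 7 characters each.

Fill (7+0,1+0) = (7,1)
Fill (7+0,1+1) = (7,2)
Fill (7+1,1+1) = (8,2)
Fill (7+1,1+2) = (8,3)

Answer: .......
.......
#....#.
.......
.....##
#.#..#.
.###...
.##.##.
#.##..#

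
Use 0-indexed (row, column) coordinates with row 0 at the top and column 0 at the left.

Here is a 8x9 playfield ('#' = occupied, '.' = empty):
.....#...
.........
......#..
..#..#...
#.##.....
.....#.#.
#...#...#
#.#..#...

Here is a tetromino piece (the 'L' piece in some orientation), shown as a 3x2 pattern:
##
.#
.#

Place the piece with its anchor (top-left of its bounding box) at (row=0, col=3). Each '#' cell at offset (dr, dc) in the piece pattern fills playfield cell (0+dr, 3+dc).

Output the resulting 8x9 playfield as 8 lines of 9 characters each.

Fill (0+0,3+0) = (0,3)
Fill (0+0,3+1) = (0,4)
Fill (0+1,3+1) = (1,4)
Fill (0+2,3+1) = (2,4)

Answer: ...###...
....#....
....#.#..
..#..#...
#.##.....
.....#.#.
#...#...#
#.#..#...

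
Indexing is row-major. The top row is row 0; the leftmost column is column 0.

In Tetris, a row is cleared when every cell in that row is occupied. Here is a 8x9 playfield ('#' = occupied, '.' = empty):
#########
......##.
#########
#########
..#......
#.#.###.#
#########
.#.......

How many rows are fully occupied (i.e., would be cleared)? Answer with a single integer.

Check each row:
  row 0: 0 empty cells -> FULL (clear)
  row 1: 7 empty cells -> not full
  row 2: 0 empty cells -> FULL (clear)
  row 3: 0 empty cells -> FULL (clear)
  row 4: 8 empty cells -> not full
  row 5: 3 empty cells -> not full
  row 6: 0 empty cells -> FULL (clear)
  row 7: 8 empty cells -> not full
Total rows cleared: 4

Answer: 4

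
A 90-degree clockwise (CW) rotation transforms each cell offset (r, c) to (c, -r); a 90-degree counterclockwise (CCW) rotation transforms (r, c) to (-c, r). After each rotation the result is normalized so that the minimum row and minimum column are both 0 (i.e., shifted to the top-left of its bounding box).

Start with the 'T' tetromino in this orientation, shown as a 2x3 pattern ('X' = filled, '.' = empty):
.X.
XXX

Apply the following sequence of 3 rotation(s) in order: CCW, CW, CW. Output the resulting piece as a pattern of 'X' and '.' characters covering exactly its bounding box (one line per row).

Start:
.X.
XXX
After rotation 1 (CCW):
.X
XX
.X
After rotation 2 (CW):
.X.
XXX
After rotation 3 (CW):
X.
XX
X.

Answer: X.
XX
X.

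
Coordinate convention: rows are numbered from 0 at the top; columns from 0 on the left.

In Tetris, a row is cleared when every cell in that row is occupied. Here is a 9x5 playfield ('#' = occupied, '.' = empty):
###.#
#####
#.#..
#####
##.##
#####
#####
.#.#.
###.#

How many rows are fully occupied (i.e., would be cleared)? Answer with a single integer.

Answer: 4

Derivation:
Check each row:
  row 0: 1 empty cell -> not full
  row 1: 0 empty cells -> FULL (clear)
  row 2: 3 empty cells -> not full
  row 3: 0 empty cells -> FULL (clear)
  row 4: 1 empty cell -> not full
  row 5: 0 empty cells -> FULL (clear)
  row 6: 0 empty cells -> FULL (clear)
  row 7: 3 empty cells -> not full
  row 8: 1 empty cell -> not full
Total rows cleared: 4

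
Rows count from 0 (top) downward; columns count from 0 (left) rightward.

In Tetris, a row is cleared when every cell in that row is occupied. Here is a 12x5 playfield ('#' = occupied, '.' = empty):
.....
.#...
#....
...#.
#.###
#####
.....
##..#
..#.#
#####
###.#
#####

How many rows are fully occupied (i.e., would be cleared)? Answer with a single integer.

Answer: 3

Derivation:
Check each row:
  row 0: 5 empty cells -> not full
  row 1: 4 empty cells -> not full
  row 2: 4 empty cells -> not full
  row 3: 4 empty cells -> not full
  row 4: 1 empty cell -> not full
  row 5: 0 empty cells -> FULL (clear)
  row 6: 5 empty cells -> not full
  row 7: 2 empty cells -> not full
  row 8: 3 empty cells -> not full
  row 9: 0 empty cells -> FULL (clear)
  row 10: 1 empty cell -> not full
  row 11: 0 empty cells -> FULL (clear)
Total rows cleared: 3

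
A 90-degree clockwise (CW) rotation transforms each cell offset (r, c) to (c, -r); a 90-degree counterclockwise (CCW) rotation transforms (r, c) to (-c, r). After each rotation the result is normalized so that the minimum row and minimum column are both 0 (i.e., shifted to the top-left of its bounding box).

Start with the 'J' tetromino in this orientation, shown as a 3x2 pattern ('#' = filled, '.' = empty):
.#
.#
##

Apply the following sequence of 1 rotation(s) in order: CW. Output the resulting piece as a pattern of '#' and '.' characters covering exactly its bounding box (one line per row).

Start:
.#
.#
##
After rotation 1 (CW):
#..
###

Answer: #..
###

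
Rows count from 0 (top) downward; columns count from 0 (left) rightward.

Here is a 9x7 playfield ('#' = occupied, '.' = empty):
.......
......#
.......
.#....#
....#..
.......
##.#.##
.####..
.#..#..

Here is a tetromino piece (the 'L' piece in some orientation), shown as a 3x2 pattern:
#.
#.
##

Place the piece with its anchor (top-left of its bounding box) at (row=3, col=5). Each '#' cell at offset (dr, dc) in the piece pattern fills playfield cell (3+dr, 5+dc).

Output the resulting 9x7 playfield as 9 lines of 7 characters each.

Fill (3+0,5+0) = (3,5)
Fill (3+1,5+0) = (4,5)
Fill (3+2,5+0) = (5,5)
Fill (3+2,5+1) = (5,6)

Answer: .......
......#
.......
.#...##
....##.
.....##
##.#.##
.####..
.#..#..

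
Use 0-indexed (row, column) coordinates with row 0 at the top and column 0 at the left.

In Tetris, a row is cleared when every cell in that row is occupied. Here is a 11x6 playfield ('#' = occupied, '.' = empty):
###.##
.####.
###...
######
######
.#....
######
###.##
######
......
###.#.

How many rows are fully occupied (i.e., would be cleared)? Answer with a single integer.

Answer: 4

Derivation:
Check each row:
  row 0: 1 empty cell -> not full
  row 1: 2 empty cells -> not full
  row 2: 3 empty cells -> not full
  row 3: 0 empty cells -> FULL (clear)
  row 4: 0 empty cells -> FULL (clear)
  row 5: 5 empty cells -> not full
  row 6: 0 empty cells -> FULL (clear)
  row 7: 1 empty cell -> not full
  row 8: 0 empty cells -> FULL (clear)
  row 9: 6 empty cells -> not full
  row 10: 2 empty cells -> not full
Total rows cleared: 4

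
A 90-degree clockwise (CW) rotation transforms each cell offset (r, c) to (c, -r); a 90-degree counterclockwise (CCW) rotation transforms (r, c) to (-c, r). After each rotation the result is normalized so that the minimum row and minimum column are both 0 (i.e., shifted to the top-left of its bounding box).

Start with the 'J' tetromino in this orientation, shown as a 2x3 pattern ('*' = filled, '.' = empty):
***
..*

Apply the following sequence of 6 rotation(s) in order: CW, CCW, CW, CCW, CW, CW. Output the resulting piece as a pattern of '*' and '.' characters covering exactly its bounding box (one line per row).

Answer: *..
***

Derivation:
Start:
***
..*
After rotation 1 (CW):
.*
.*
**
After rotation 2 (CCW):
***
..*
After rotation 3 (CW):
.*
.*
**
After rotation 4 (CCW):
***
..*
After rotation 5 (CW):
.*
.*
**
After rotation 6 (CW):
*..
***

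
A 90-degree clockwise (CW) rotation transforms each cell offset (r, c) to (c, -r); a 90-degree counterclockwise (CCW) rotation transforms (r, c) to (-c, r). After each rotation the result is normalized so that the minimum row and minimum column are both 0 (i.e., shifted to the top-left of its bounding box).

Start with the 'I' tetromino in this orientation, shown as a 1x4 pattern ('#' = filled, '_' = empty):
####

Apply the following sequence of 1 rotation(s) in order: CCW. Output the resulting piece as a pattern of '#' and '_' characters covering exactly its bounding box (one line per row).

Start:
####
After rotation 1 (CCW):
#
#
#
#

Answer: #
#
#
#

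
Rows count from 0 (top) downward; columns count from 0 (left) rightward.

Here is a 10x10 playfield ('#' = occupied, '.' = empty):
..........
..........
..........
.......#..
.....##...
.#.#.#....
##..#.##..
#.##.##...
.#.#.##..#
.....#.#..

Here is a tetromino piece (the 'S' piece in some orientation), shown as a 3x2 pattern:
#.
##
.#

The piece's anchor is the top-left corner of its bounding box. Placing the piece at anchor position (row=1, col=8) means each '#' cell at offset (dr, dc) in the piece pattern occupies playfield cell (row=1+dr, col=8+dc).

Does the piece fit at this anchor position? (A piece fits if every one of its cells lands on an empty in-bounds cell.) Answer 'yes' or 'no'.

Check each piece cell at anchor (1, 8):
  offset (0,0) -> (1,8): empty -> OK
  offset (1,0) -> (2,8): empty -> OK
  offset (1,1) -> (2,9): empty -> OK
  offset (2,1) -> (3,9): empty -> OK
All cells valid: yes

Answer: yes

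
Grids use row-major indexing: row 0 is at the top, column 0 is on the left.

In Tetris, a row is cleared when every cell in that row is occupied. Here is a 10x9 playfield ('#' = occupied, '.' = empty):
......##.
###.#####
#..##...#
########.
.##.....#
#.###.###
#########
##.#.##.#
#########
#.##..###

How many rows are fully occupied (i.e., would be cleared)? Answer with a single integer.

Answer: 2

Derivation:
Check each row:
  row 0: 7 empty cells -> not full
  row 1: 1 empty cell -> not full
  row 2: 5 empty cells -> not full
  row 3: 1 empty cell -> not full
  row 4: 6 empty cells -> not full
  row 5: 2 empty cells -> not full
  row 6: 0 empty cells -> FULL (clear)
  row 7: 3 empty cells -> not full
  row 8: 0 empty cells -> FULL (clear)
  row 9: 3 empty cells -> not full
Total rows cleared: 2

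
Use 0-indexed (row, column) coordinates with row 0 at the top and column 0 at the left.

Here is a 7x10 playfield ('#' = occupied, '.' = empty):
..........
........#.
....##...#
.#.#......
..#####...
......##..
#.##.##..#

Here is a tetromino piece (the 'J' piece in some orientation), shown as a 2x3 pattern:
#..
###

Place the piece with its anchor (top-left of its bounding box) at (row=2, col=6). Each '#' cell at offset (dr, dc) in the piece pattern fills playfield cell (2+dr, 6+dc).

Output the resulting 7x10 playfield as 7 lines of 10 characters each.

Answer: ..........
........#.
....###..#
.#.#..###.
..#####...
......##..
#.##.##..#

Derivation:
Fill (2+0,6+0) = (2,6)
Fill (2+1,6+0) = (3,6)
Fill (2+1,6+1) = (3,7)
Fill (2+1,6+2) = (3,8)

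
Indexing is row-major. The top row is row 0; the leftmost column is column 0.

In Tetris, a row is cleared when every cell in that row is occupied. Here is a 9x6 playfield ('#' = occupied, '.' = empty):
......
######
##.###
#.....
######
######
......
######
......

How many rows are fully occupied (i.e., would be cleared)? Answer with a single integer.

Check each row:
  row 0: 6 empty cells -> not full
  row 1: 0 empty cells -> FULL (clear)
  row 2: 1 empty cell -> not full
  row 3: 5 empty cells -> not full
  row 4: 0 empty cells -> FULL (clear)
  row 5: 0 empty cells -> FULL (clear)
  row 6: 6 empty cells -> not full
  row 7: 0 empty cells -> FULL (clear)
  row 8: 6 empty cells -> not full
Total rows cleared: 4

Answer: 4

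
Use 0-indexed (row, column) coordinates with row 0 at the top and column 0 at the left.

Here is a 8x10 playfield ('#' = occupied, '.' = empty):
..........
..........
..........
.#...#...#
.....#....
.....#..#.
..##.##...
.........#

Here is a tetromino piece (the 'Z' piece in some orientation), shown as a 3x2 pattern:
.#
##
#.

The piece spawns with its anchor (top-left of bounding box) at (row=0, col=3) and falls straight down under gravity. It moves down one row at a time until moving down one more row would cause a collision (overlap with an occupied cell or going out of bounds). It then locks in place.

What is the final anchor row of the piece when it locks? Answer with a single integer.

Spawn at (row=0, col=3). Try each row:
  row 0: fits
  row 1: fits
  row 2: fits
  row 3: fits
  row 4: blocked -> lock at row 3

Answer: 3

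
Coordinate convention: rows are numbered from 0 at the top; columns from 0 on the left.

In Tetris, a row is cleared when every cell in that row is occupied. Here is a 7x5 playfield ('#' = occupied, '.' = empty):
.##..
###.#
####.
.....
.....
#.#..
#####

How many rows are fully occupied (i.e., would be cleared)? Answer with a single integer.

Answer: 1

Derivation:
Check each row:
  row 0: 3 empty cells -> not full
  row 1: 1 empty cell -> not full
  row 2: 1 empty cell -> not full
  row 3: 5 empty cells -> not full
  row 4: 5 empty cells -> not full
  row 5: 3 empty cells -> not full
  row 6: 0 empty cells -> FULL (clear)
Total rows cleared: 1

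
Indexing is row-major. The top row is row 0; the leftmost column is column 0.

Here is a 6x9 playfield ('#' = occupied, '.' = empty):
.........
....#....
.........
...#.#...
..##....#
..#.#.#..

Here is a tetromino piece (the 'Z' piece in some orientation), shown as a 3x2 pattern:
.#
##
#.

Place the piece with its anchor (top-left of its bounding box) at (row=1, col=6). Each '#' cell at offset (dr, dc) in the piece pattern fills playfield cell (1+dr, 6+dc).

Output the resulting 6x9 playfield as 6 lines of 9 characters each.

Answer: .........
....#..#.
......##.
...#.##..
..##....#
..#.#.#..

Derivation:
Fill (1+0,6+1) = (1,7)
Fill (1+1,6+0) = (2,6)
Fill (1+1,6+1) = (2,7)
Fill (1+2,6+0) = (3,6)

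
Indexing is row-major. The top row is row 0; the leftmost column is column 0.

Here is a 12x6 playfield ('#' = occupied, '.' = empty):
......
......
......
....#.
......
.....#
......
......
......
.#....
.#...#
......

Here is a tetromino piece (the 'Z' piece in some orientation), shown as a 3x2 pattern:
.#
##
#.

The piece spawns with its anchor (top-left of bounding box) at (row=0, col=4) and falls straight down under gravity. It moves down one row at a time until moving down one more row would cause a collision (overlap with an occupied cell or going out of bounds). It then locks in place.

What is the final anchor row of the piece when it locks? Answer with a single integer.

Spawn at (row=0, col=4). Try each row:
  row 0: fits
  row 1: blocked -> lock at row 0

Answer: 0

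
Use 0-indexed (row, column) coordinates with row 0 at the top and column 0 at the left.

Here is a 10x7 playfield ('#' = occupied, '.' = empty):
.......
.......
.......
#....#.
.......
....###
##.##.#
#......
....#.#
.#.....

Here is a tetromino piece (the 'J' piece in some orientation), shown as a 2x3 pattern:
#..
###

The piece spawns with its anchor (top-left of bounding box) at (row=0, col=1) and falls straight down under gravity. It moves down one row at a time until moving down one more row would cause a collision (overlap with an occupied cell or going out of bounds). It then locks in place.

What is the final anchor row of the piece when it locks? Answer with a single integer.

Spawn at (row=0, col=1). Try each row:
  row 0: fits
  row 1: fits
  row 2: fits
  row 3: fits
  row 4: fits
  row 5: blocked -> lock at row 4

Answer: 4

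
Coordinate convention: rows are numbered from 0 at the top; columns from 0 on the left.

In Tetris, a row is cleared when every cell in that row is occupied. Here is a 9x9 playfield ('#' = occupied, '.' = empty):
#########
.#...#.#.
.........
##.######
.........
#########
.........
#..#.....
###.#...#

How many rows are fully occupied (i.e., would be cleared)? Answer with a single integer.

Answer: 2

Derivation:
Check each row:
  row 0: 0 empty cells -> FULL (clear)
  row 1: 6 empty cells -> not full
  row 2: 9 empty cells -> not full
  row 3: 1 empty cell -> not full
  row 4: 9 empty cells -> not full
  row 5: 0 empty cells -> FULL (clear)
  row 6: 9 empty cells -> not full
  row 7: 7 empty cells -> not full
  row 8: 4 empty cells -> not full
Total rows cleared: 2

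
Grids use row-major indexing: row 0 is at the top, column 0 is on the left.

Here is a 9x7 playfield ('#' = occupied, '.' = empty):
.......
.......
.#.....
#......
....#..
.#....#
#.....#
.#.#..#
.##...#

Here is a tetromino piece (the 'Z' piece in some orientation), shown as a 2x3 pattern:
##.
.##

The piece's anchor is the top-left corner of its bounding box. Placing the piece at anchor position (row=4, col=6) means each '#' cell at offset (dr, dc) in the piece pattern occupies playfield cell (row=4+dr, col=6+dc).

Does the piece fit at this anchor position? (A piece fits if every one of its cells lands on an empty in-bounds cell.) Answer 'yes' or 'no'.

Answer: no

Derivation:
Check each piece cell at anchor (4, 6):
  offset (0,0) -> (4,6): empty -> OK
  offset (0,1) -> (4,7): out of bounds -> FAIL
  offset (1,1) -> (5,7): out of bounds -> FAIL
  offset (1,2) -> (5,8): out of bounds -> FAIL
All cells valid: no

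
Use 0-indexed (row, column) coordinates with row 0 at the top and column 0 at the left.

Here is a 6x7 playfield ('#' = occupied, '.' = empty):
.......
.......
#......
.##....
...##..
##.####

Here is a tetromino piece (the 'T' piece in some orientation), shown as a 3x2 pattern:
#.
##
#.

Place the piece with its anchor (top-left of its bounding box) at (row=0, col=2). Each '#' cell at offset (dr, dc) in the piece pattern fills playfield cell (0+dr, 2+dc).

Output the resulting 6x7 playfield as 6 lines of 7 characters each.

Fill (0+0,2+0) = (0,2)
Fill (0+1,2+0) = (1,2)
Fill (0+1,2+1) = (1,3)
Fill (0+2,2+0) = (2,2)

Answer: ..#....
..##...
#.#....
.##....
...##..
##.####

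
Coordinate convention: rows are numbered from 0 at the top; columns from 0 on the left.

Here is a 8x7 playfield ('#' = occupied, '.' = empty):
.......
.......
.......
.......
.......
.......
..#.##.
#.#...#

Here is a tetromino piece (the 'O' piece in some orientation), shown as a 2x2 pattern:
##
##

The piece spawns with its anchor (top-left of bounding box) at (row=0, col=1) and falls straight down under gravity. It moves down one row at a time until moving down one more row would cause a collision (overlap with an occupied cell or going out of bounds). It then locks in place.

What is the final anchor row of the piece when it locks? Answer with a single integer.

Answer: 4

Derivation:
Spawn at (row=0, col=1). Try each row:
  row 0: fits
  row 1: fits
  row 2: fits
  row 3: fits
  row 4: fits
  row 5: blocked -> lock at row 4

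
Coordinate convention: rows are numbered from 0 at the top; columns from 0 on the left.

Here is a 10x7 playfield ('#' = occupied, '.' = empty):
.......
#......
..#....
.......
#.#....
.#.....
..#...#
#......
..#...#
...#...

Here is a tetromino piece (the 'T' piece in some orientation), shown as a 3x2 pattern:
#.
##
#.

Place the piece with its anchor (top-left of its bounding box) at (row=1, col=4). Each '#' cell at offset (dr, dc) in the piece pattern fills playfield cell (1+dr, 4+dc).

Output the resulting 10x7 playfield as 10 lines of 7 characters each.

Answer: .......
#...#..
..#.##.
....#..
#.#....
.#.....
..#...#
#......
..#...#
...#...

Derivation:
Fill (1+0,4+0) = (1,4)
Fill (1+1,4+0) = (2,4)
Fill (1+1,4+1) = (2,5)
Fill (1+2,4+0) = (3,4)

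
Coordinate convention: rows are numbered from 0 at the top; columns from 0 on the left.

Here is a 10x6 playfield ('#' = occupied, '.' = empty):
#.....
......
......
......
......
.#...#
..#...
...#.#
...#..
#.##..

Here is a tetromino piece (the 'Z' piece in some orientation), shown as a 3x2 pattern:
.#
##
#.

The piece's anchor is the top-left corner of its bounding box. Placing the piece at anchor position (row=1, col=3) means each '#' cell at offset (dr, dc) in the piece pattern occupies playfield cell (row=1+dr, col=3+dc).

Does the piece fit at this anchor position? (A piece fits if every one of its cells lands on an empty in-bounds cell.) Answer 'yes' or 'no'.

Answer: yes

Derivation:
Check each piece cell at anchor (1, 3):
  offset (0,1) -> (1,4): empty -> OK
  offset (1,0) -> (2,3): empty -> OK
  offset (1,1) -> (2,4): empty -> OK
  offset (2,0) -> (3,3): empty -> OK
All cells valid: yes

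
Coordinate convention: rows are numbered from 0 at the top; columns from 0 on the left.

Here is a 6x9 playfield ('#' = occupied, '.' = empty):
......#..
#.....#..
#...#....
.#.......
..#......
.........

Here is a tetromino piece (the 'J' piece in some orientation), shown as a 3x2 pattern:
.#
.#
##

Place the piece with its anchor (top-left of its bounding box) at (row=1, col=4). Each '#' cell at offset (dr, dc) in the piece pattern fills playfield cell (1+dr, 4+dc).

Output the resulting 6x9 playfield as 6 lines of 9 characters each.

Answer: ......#..
#....##..
#...##...
.#..##...
..#......
.........

Derivation:
Fill (1+0,4+1) = (1,5)
Fill (1+1,4+1) = (2,5)
Fill (1+2,4+0) = (3,4)
Fill (1+2,4+1) = (3,5)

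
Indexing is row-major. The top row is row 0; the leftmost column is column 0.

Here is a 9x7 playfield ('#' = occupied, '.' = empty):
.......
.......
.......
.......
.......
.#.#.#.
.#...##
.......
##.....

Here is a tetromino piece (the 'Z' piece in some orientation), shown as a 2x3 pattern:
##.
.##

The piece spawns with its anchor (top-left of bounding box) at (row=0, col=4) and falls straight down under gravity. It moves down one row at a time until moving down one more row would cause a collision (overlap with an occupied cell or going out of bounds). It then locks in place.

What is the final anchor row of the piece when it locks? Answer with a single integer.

Spawn at (row=0, col=4). Try each row:
  row 0: fits
  row 1: fits
  row 2: fits
  row 3: fits
  row 4: blocked -> lock at row 3

Answer: 3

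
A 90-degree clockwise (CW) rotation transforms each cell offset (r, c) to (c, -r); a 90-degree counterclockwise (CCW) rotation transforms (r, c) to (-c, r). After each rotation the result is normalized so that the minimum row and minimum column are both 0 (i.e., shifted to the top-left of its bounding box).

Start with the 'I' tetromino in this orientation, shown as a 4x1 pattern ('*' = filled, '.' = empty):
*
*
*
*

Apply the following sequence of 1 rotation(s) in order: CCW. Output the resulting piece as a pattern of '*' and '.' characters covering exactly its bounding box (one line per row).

Start:
*
*
*
*
After rotation 1 (CCW):
****

Answer: ****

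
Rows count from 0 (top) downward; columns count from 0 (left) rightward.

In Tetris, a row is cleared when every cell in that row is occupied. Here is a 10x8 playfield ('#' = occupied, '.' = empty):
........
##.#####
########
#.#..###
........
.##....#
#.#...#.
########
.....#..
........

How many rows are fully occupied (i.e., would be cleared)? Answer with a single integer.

Check each row:
  row 0: 8 empty cells -> not full
  row 1: 1 empty cell -> not full
  row 2: 0 empty cells -> FULL (clear)
  row 3: 3 empty cells -> not full
  row 4: 8 empty cells -> not full
  row 5: 5 empty cells -> not full
  row 6: 5 empty cells -> not full
  row 7: 0 empty cells -> FULL (clear)
  row 8: 7 empty cells -> not full
  row 9: 8 empty cells -> not full
Total rows cleared: 2

Answer: 2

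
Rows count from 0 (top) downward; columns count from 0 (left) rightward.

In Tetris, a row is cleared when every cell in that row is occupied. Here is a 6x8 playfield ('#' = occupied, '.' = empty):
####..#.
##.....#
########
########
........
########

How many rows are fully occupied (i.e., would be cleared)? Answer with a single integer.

Answer: 3

Derivation:
Check each row:
  row 0: 3 empty cells -> not full
  row 1: 5 empty cells -> not full
  row 2: 0 empty cells -> FULL (clear)
  row 3: 0 empty cells -> FULL (clear)
  row 4: 8 empty cells -> not full
  row 5: 0 empty cells -> FULL (clear)
Total rows cleared: 3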